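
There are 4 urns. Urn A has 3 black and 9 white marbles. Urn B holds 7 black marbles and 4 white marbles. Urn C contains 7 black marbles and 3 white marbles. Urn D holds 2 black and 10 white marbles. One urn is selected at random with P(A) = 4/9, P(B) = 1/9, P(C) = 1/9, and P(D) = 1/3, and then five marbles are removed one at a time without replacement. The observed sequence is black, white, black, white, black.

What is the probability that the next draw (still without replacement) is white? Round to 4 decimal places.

Compute the likelihood of the observed sequence for each case: P(data | urn A) = (3/12)(9/11)(2/10)(8/9)(1/8) = 0.0045455; P(data | urn B) = (7/11)(4/10)(6/9)(3/8)(5/7) = 0.045455; P(data | urn C) = (7/10)(3/9)(6/8)(2/7)(5/6) = 0.041667; P(data | urn D) = (2/12)(10/11)(1/10)(9/9)(0/8) = 0.
Multiplying each by its prior: 4/9 · 0.0045455 = 0.0020202, 1/9 · 0.045455 = 0.0050505, 1/9 · 0.041667 = 0.0046296, 1/3 · 0 = 0; with total 0.0117.
Normalising, the posterior is P(urn A | data) = 0.17266, P(urn B | data) = 0.43165, P(urn C | data) = 0.39568, P(urn D | data) = 0.
Averaging over the posterior, P(white next | data) = (1)(0.17266) + (1/3)(0.43165) + (1/5)(0.39568) = 0.39568.

0.3957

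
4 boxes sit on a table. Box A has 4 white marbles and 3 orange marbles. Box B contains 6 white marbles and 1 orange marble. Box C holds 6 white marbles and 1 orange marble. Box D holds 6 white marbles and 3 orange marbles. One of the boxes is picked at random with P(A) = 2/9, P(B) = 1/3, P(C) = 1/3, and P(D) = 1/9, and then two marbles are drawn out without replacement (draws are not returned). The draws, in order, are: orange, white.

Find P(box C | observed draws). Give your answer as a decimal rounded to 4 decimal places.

Under each hypothesis, the probability of the observed sequence is: P(data | box A) = (3/7)(4/6) = 2/7; P(data | box B) = (1/7)(6/6) = 1/7; P(data | box C) = (1/7)(6/6) = 1/7; P(data | box D) = (3/9)(6/8) = 1/4.
The prior-weighted likelihoods are 2/9 · 2/7 = 4/63, 1/3 · 1/7 = 1/21, 1/3 · 1/7 = 1/21, 1/9 · 1/4 = 1/36; these sum to 47/252.
So P(box C | data) = (1/21) / (47/252) = 12/47.

0.2553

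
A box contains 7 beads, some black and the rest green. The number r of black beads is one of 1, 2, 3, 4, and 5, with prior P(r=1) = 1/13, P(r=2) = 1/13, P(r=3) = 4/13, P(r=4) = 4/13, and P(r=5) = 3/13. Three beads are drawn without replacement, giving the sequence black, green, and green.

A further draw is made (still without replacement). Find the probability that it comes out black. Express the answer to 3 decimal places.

For each hypothesis, P(data | H) works out to: P(data | r = 1) = (1/7)(6/6)(5/5) = 1/7; P(data | r = 2) = (2/7)(5/6)(4/5) = 4/21; P(data | r = 3) = (3/7)(4/6)(3/5) = 6/35; P(data | r = 4) = (4/7)(3/6)(2/5) = 4/35; P(data | r = 5) = (5/7)(2/6)(1/5) = 1/21.
Multiplying each by its prior: 1/13 · 1/7 = 1/91, 1/13 · 4/21 = 4/273, 4/13 · 6/35 = 24/455, 4/13 · 4/35 = 16/455, 3/13 · 1/21 = 1/91; these sum to 34/273.
Normalising, the posterior is P(r = 1 | data) = 3/34, P(r = 2 | data) = 2/17, P(r = 3 | data) = 36/85, P(r = 4 | data) = 24/85, P(r = 5 | data) = 3/34.
The predictive probability is P(black next | data) = (0)(3/34) + (1/4)(2/17) + (1/2)(36/85) + (3/4)(24/85) + (1)(3/34) = 46/85.

0.541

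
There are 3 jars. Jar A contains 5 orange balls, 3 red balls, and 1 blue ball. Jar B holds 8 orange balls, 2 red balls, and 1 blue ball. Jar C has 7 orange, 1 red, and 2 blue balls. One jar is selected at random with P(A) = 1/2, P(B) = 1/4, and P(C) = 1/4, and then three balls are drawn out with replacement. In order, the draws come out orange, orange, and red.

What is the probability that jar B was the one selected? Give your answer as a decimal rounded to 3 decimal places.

The likelihood of the observed sequence under each hypothesis: P(data | jar A) = (5/9)(5/9)(3/9) = 0.10288; P(data | jar B) = (8/11)(8/11)(2/11) = 0.096168; P(data | jar C) = (7/10)(7/10)(1/10) = 0.049.
Multiplying each by its prior: 1/2 · 0.10288 = 0.05144, 1/4 · 0.096168 = 0.024042, 1/4 · 0.049 = 0.01225; summing to 0.087732.
Therefore the posterior P(jar B | data) = (0.024042) / (0.087732) = 0.27404.

0.274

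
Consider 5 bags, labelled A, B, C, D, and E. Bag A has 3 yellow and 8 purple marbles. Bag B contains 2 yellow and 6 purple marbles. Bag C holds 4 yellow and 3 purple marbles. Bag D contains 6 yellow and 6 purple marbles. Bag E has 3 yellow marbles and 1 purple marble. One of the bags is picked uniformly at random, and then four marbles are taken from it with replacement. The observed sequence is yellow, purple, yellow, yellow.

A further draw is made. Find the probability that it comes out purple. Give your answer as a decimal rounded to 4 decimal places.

Compute the likelihood of the observed sequence for each case: P(data | bag A) = (3/11)(8/11)(3/11)(3/11) = 0.014753; P(data | bag B) = (2/8)(6/8)(2/8)(2/8) = 0.011719; P(data | bag C) = (4/7)(3/7)(4/7)(4/7) = 0.079967; P(data | bag D) = (6/12)(6/12)(6/12)(6/12) = 0.0625; P(data | bag E) = (3/4)(1/4)(3/4)(3/4) = 0.10547.
Weighting by the prior gives 1/5 · 0.014753 = 0.0029506, 1/5 · 0.011719 = 0.0023437, 1/5 · 0.079967 = 0.015993, 1/5 · 0.0625 = 0.0125, 1/5 · 0.10547 = 0.021094; summing to 0.054881.
Dividing through by the total gives posterior P(bag A | data) = 0.053763, P(bag B | data) = 0.042706, P(bag C | data) = 0.29142, P(bag D | data) = 0.22776, P(bag E | data) = 0.38435.
Averaging over the posterior, P(purple next | data) = (8/11)(0.053763) + (3/4)(0.042706) + (3/7)(0.29142) + (1/2)(0.22776) + (1/4)(0.38435) = 0.40599.

0.4060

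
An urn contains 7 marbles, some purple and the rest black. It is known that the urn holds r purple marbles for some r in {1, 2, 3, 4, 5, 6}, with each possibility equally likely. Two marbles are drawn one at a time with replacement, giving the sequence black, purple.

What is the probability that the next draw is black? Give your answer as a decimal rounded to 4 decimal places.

For each hypothesis, P(data | H) works out to: P(data | r = 1) = (6/7)(1/7) = 6/49; P(data | r = 2) = (5/7)(2/7) = 10/49; P(data | r = 3) = (4/7)(3/7) = 12/49; P(data | r = 4) = (3/7)(4/7) = 12/49; P(data | r = 5) = (2/7)(5/7) = 10/49; P(data | r = 6) = (1/7)(6/7) = 6/49.
Weighting by the prior gives 1/6 · 6/49 = 1/49, 1/6 · 10/49 = 5/147, 1/6 · 12/49 = 2/49, 1/6 · 12/49 = 2/49, 1/6 · 10/49 = 5/147, 1/6 · 6/49 = 1/49; these sum to 4/21.
Normalising, the posterior is P(r = 1 | data) = 3/28, P(r = 2 | data) = 5/28, P(r = 3 | data) = 3/14, P(r = 4 | data) = 3/14, P(r = 5 | data) = 5/28, P(r = 6 | data) = 3/28.
Averaging over the posterior, P(black next | data) = (6/7)(3/28) + (5/7)(5/28) + (4/7)(3/14) + (3/7)(3/14) + (2/7)(5/28) + (1/7)(3/28) = 1/2.

0.5000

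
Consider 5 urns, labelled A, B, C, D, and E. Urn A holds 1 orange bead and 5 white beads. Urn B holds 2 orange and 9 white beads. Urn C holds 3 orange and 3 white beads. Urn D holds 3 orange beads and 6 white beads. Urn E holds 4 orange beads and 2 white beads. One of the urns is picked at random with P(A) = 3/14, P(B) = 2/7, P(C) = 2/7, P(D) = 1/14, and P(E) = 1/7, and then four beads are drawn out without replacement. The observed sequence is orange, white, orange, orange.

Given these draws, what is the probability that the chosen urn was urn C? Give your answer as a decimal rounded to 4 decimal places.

For each hypothesis, P(data | H) works out to: P(data | urn A) = (1/6)(5/5)(0/4) = 0; P(data | urn B) = (2/11)(9/10)(1/9)(0/8) = 0; P(data | urn C) = (3/6)(3/5)(2/4)(1/3) = 0.05; P(data | urn D) = (3/9)(6/8)(2/7)(1/6) = 0.011905; P(data | urn E) = (4/6)(2/5)(3/4)(2/3) = 0.13333.
The prior-weighted likelihoods are 3/14 · 0 = 0, 2/7 · 0 = 0, 2/7 · 0.05 = 0.014286, 1/14 · 0.011905 = 0.00085034, 1/7 · 0.13333 = 0.019048; summing to 0.034184.
So P(urn C | data) = (0.014286) / (0.034184) = 0.41791.

0.4179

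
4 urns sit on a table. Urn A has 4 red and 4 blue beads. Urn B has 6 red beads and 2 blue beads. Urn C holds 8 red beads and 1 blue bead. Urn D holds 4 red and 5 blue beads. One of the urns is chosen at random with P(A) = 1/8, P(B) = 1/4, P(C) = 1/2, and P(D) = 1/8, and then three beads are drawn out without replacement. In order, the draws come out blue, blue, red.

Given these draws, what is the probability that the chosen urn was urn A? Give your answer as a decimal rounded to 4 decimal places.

0.3830

The likelihood of the observed sequence under each hypothesis: P(data | urn A) = (4/8)(3/7)(4/6) = 0.14286; P(data | urn B) = (2/8)(1/7)(6/6) = 0.035714; P(data | urn C) = (1/9)(0/8) = 0; P(data | urn D) = (5/9)(4/8)(4/7) = 0.15873.
The prior-weighted likelihoods are 1/8 · 0.14286 = 0.017857, 1/4 · 0.035714 = 0.0089286, 1/2 · 0 = 0, 1/8 · 0.15873 = 0.019841; summing to 0.046627.
So P(urn A | data) = (0.017857) / (0.046627) = 0.38298.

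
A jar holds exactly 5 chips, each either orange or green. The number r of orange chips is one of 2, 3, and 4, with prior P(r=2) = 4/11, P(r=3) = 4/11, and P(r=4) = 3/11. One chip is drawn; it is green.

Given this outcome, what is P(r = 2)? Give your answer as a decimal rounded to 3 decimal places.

0.522

Compute the likelihood of this draw for each case: P(data | r = 2) = (3/5) = 3/5; P(data | r = 3) = (2/5) = 2/5; P(data | r = 4) = (1/5) = 1/5.
The prior-weighted likelihoods are 4/11 · 3/5 = 12/55, 4/11 · 2/5 = 8/55, 3/11 · 1/5 = 3/55; with total 23/55.
Hence P(r = 2 | data) = (12/55) / (23/55) = 12/23.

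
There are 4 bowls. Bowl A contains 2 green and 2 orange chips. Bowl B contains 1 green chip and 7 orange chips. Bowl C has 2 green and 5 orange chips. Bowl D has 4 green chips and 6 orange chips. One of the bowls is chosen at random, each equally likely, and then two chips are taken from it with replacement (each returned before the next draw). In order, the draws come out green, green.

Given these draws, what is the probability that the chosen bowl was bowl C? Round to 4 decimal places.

0.1609

The likelihood of the observed sequence under each hypothesis: P(data | bowl A) = (2/4)(2/4) = 0.25; P(data | bowl B) = (1/8)(1/8) = 0.015625; P(data | bowl C) = (2/7)(2/7) = 0.081633; P(data | bowl D) = (4/10)(4/10) = 0.16.
The prior-weighted likelihoods are 1/4 · 0.25 = 0.0625, 1/4 · 0.015625 = 0.0039062, 1/4 · 0.081633 = 0.020408, 1/4 · 0.16 = 0.04; with total 0.12681.
Therefore the posterior P(bowl C | data) = (0.020408) / (0.12681) = 0.16093.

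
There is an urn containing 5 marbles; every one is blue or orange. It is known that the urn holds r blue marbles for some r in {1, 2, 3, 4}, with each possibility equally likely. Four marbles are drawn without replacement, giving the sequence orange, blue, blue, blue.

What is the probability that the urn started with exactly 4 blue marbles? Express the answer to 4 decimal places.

0.6667

Under each hypothesis, the probability of the observed sequence is: P(data | r = 1) = (4/5)(1/4)(0/3) = 0; P(data | r = 2) = (3/5)(2/4)(1/3)(0/2) = 0; P(data | r = 3) = (2/5)(3/4)(2/3)(1/2) = 1/10; P(data | r = 4) = (1/5)(4/4)(3/3)(2/2) = 1/5.
Weighting by the prior gives 1/4 · 0 = 0, 1/4 · 0 = 0, 1/4 · 1/10 = 1/40, 1/4 · 1/5 = 1/20; with total 3/40.
By Bayes' rule, P(r = 4 | data) = (1/20) / (3/40) = 2/3.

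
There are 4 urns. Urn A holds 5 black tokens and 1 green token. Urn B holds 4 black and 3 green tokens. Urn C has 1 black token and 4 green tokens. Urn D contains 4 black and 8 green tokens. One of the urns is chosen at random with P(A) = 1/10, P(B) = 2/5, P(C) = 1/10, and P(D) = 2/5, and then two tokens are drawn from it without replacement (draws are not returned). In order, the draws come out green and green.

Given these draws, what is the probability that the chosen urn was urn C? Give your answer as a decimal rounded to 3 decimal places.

Under each hypothesis, the probability of the observed sequence is: P(data | urn A) = (1/6)(0/5) = 0; P(data | urn B) = (3/7)(2/6) = 0.14286; P(data | urn C) = (4/5)(3/4) = 0.6; P(data | urn D) = (8/12)(7/11) = 0.42424.
Multiplying each by its prior: 1/10 · 0 = 0, 2/5 · 0.14286 = 0.057143, 1/10 · 0.6 = 0.06, 2/5 · 0.42424 = 0.1697; summing to 0.28684.
By Bayes' rule, P(urn C | data) = (0.06) / (0.28684) = 0.20918.

0.209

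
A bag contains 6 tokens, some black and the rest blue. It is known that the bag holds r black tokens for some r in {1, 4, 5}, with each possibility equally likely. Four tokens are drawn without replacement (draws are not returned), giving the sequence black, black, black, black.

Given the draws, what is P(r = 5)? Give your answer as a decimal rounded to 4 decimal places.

The likelihood of the observed sequence under each hypothesis: P(data | r = 1) = (1/6)(0/5) = 0; P(data | r = 4) = (4/6)(3/5)(2/4)(1/3) = 1/15; P(data | r = 5) = (5/6)(4/5)(3/4)(2/3) = 1/3.
Weighting by the prior gives 1/3 · 0 = 0, 1/3 · 1/15 = 1/45, 1/3 · 1/3 = 1/9; with total 2/15.
By Bayes' rule, P(r = 5 | data) = (1/9) / (2/15) = 5/6.

0.8333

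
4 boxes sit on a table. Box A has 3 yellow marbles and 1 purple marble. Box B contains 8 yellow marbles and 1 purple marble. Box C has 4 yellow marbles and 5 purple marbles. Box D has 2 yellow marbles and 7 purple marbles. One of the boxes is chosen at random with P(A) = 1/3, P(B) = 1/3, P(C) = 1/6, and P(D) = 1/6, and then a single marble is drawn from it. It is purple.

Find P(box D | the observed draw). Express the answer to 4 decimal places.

The likelihood of this draw under each hypothesis: P(data | box A) = (1/4) = 1/4; P(data | box B) = (1/9) = 1/9; P(data | box C) = (5/9) = 5/9; P(data | box D) = (7/9) = 7/9.
Weighting by the prior gives 1/3 · 1/4 = 1/12, 1/3 · 1/9 = 1/27, 1/6 · 5/9 = 5/54, 1/6 · 7/9 = 7/54; these sum to 37/108.
Hence P(box D | data) = (7/54) / (37/108) = 14/37.

0.3784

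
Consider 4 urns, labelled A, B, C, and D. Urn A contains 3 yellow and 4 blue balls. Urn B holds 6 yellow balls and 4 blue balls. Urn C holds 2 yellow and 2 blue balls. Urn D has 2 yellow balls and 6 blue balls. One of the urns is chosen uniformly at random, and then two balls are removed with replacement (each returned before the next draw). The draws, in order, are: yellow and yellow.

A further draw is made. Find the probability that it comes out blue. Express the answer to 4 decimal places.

For each hypothesis, P(data | H) works out to: P(data | urn A) = (3/7)(3/7) = 0.18367; P(data | urn B) = (6/10)(6/10) = 0.36; P(data | urn C) = (2/4)(2/4) = 0.25; P(data | urn D) = (2/8)(2/8) = 0.0625.
The prior-weighted likelihoods are 1/4 · 0.18367 = 0.045918, 1/4 · 0.36 = 0.09, 1/4 · 0.25 = 0.0625, 1/4 · 0.0625 = 0.015625; these sum to 0.21404.
Normalising, the posterior is P(urn A | data) = 0.21453, P(urn B | data) = 0.42048, P(urn C | data) = 0.292, P(urn D | data) = 0.072999.
So P(blue next | data) = Σ P(blue next | H) P(H | data) = (4/7)(0.21453) + (2/5)(0.42048) + (1/2)(0.292) + (3/4)(0.072999) = 0.49153.

0.4915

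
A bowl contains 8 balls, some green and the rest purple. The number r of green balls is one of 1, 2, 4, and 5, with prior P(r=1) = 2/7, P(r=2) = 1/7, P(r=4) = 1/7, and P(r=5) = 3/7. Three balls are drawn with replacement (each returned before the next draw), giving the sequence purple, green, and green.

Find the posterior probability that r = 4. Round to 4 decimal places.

Under each hypothesis, the probability of the observed sequence is: P(data | r = 1) = (7/8)(1/8)(1/8) = 0.013672; P(data | r = 2) = (6/8)(2/8)(2/8) = 0.046875; P(data | r = 4) = (4/8)(4/8)(4/8) = 0.125; P(data | r = 5) = (3/8)(5/8)(5/8) = 0.14648.
The prior-weighted likelihoods are 2/7 · 0.013672 = 0.0039062, 1/7 · 0.046875 = 0.0066964, 1/7 · 0.125 = 0.017857, 3/7 · 0.14648 = 0.062779; these sum to 0.091239.
By Bayes' rule, P(r = 4 | data) = (0.017857) / (0.091239) = 0.19572.

0.1957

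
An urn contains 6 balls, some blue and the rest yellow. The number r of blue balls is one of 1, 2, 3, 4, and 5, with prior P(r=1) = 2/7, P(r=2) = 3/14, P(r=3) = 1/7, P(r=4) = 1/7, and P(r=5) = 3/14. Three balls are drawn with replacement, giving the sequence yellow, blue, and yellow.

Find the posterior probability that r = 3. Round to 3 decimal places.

0.182

The likelihood of the observed sequence under each hypothesis: P(data | r = 1) = (5/6)(1/6)(5/6) = 0.11574; P(data | r = 2) = (4/6)(2/6)(4/6) = 0.14815; P(data | r = 3) = (3/6)(3/6)(3/6) = 0.125; P(data | r = 4) = (2/6)(4/6)(2/6) = 0.074074; P(data | r = 5) = (1/6)(5/6)(1/6) = 0.023148.
Weighting by the prior gives 2/7 · 0.11574 = 0.033069, 3/14 · 0.14815 = 0.031746, 1/7 · 0.125 = 0.017857, 1/7 · 0.074074 = 0.010582, 3/14 · 0.023148 = 0.0049603; these sum to 0.098214.
By Bayes' rule, P(r = 3 | data) = (0.017857) / (0.098214) = 0.18182.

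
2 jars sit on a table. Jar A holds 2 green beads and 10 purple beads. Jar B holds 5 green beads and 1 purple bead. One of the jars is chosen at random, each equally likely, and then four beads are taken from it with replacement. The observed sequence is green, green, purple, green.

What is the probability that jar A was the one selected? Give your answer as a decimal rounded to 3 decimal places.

The likelihood of the observed sequence under each hypothesis: P(data | jar A) = (2/12)(2/12)(10/12)(2/12) = 0.003858; P(data | jar B) = (5/6)(5/6)(1/6)(5/6) = 0.096451.
The prior-weighted likelihoods are 1/2 · 0.003858 = 0.001929, 1/2 · 0.096451 = 0.048225; with total 0.050154.
Hence P(jar A | data) = (0.001929) / (0.050154) = 0.038462.

0.038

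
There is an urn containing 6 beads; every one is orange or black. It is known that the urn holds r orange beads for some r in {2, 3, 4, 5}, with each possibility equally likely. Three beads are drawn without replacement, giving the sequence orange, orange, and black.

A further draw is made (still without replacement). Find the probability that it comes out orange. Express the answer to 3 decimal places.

For each hypothesis, P(data | H) works out to: P(data | r = 2) = (2/6)(1/5)(4/4) = 1/15; P(data | r = 3) = (3/6)(2/5)(3/4) = 3/20; P(data | r = 4) = (4/6)(3/5)(2/4) = 1/5; P(data | r = 5) = (5/6)(4/5)(1/4) = 1/6.
Weighting by the prior gives 1/4 · 1/15 = 1/60, 1/4 · 3/20 = 3/80, 1/4 · 1/5 = 1/20, 1/4 · 1/6 = 1/24; with total 7/48.
The posterior is then P(r = 2 | data) = 4/35, P(r = 3 | data) = 9/35, P(r = 4 | data) = 12/35, P(r = 5 | data) = 2/7.
The predictive probability is P(orange next | data) = (0)(4/35) + (1/3)(9/35) + (2/3)(12/35) + (1)(2/7) = 3/5.

0.600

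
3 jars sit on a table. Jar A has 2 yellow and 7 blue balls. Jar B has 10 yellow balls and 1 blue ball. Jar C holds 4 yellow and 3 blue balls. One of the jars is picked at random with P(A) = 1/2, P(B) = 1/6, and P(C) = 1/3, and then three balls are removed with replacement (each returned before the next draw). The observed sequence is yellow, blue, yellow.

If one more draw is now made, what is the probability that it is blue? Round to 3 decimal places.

0.460

Under each hypothesis, the probability of the observed sequence is: P(data | jar A) = (2/9)(7/9)(2/9) = 0.038409; P(data | jar B) = (10/11)(1/11)(10/11) = 0.075131; P(data | jar C) = (4/7)(3/7)(4/7) = 0.13994.
The prior-weighted likelihoods are 1/2 · 0.038409 = 0.019204, 1/6 · 0.075131 = 0.012522, 1/3 · 0.13994 = 0.046647; summing to 0.078374.
The posterior is then P(jar A | data) = 0.24504, P(jar B | data) = 0.15977, P(jar C | data) = 0.59519.
So P(blue next | data) = Σ P(blue next | H) P(H | data) = (7/9)(0.24504) + (1/11)(0.15977) + (3/7)(0.59519) = 0.46019.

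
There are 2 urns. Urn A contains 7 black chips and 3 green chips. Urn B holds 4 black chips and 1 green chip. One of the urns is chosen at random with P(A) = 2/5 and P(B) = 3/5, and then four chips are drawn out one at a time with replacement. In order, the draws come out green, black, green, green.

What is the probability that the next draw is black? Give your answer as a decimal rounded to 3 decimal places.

For each hypothesis, P(data | H) works out to: P(data | urn A) = (3/10)(7/10)(3/10)(3/10) = 0.0189; P(data | urn B) = (1/5)(4/5)(1/5)(1/5) = 0.0064.
Weighting by the prior gives 2/5 · 0.0189 = 0.00756, 3/5 · 0.0064 = 0.00384; these sum to 0.0114.
Normalising, the posterior is P(urn A | data) = 0.66316, P(urn B | data) = 0.33684.
So P(black next | data) = Σ P(black next | H) P(H | data) = (7/10)(0.66316) + (4/5)(0.33684) = 0.73368.

0.734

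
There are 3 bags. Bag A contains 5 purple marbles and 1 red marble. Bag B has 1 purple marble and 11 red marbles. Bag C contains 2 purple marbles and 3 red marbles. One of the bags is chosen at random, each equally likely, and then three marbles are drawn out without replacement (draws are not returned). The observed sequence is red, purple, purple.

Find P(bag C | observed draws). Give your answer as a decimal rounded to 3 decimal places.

The likelihood of the observed sequence under each hypothesis: P(data | bag A) = (1/6)(5/5)(4/4) = 1/6; P(data | bag B) = (11/12)(1/11)(0/10) = 0; P(data | bag C) = (3/5)(2/4)(1/3) = 1/10.
Weighting by the prior gives 1/3 · 1/6 = 1/18, 1/3 · 0 = 0, 1/3 · 1/10 = 1/30; summing to 4/45.
By Bayes' rule, P(bag C | data) = (1/30) / (4/45) = 3/8.

0.375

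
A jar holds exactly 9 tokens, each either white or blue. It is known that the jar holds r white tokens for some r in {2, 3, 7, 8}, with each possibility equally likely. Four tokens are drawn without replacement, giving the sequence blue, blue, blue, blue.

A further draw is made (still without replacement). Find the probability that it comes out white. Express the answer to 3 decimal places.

0.460

Under each hypothesis, the probability of the observed sequence is: P(data | r = 2) = (7/9)(6/8)(5/7)(4/6) = 5/18; P(data | r = 3) = (6/9)(5/8)(4/7)(3/6) = 5/42; P(data | r = 7) = (2/9)(1/8)(0/7) = 0; P(data | r = 8) = (1/9)(0/8) = 0.
The prior-weighted likelihoods are 1/4 · 5/18 = 5/72, 1/4 · 5/42 = 5/168, 1/4 · 0 = 0, 1/4 · 0 = 0; these sum to 25/252.
Normalising, the posterior is P(r = 2 | data) = 7/10, P(r = 3 | data) = 3/10, P(r = 7 | data) = 0, P(r = 8 | data) = 0.
Averaging over the posterior, P(white next | data) = (2/5)(7/10) + (3/5)(3/10) = 23/50.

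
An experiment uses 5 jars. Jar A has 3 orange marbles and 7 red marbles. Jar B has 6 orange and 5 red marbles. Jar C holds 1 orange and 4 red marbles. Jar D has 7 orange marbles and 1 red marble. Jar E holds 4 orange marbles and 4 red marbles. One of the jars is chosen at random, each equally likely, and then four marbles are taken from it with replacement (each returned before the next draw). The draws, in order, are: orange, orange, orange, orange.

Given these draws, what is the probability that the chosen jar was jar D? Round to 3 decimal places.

Under each hypothesis, the probability of the observed sequence is: P(data | jar A) = (3/10)(3/10)(3/10)(3/10) = 0.0081; P(data | jar B) = (6/11)(6/11)(6/11)(6/11) = 0.088519; P(data | jar C) = (1/5)(1/5)(1/5)(1/5) = 0.0016; P(data | jar D) = (7/8)(7/8)(7/8)(7/8) = 0.58618; P(data | jar E) = (4/8)(4/8)(4/8)(4/8) = 0.0625.
Multiplying each by its prior: 1/5 · 0.0081 = 0.00162, 1/5 · 0.088519 = 0.017704, 1/5 · 0.0016 = 0.00032, 1/5 · 0.58618 = 0.11724, 1/5 · 0.0625 = 0.0125; summing to 0.14938.
Therefore the posterior P(jar D | data) = (0.11724) / (0.14938) = 0.78482.

0.785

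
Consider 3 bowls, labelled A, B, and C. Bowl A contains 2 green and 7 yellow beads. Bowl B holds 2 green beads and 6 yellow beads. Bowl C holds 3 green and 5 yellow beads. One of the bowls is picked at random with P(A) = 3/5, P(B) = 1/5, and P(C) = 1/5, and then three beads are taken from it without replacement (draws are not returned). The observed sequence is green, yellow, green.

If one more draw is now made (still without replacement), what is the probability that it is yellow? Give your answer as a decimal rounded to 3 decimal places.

Under each hypothesis, the probability of the observed sequence is: P(data | bowl A) = (2/9)(7/8)(1/7) = 1/36; P(data | bowl B) = (2/8)(6/7)(1/6) = 1/28; P(data | bowl C) = (3/8)(5/7)(2/6) = 5/56.
Multiplying each by its prior: 3/5 · 1/36 = 1/60, 1/5 · 1/28 = 1/140, 1/5 · 5/56 = 1/56; with total 1/24.
Dividing through by the total gives posterior P(bowl A | data) = 2/5, P(bowl B | data) = 6/35, P(bowl C | data) = 3/7.
So P(yellow next | data) = Σ P(yellow next | H) P(H | data) = (1)(2/5) + (1)(6/35) + (4/5)(3/7) = 32/35.

0.914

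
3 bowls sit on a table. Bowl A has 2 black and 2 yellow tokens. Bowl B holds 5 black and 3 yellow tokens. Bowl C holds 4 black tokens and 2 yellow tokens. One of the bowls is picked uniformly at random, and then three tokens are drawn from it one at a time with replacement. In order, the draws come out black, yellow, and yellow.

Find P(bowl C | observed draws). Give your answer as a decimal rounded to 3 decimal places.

The likelihood of the observed sequence under each hypothesis: P(data | bowl A) = (2/4)(2/4)(2/4) = 0.125; P(data | bowl B) = (5/8)(3/8)(3/8) = 0.087891; P(data | bowl C) = (4/6)(2/6)(2/6) = 0.074074.
The prior-weighted likelihoods are 1/3 · 0.125 = 0.041667, 1/3 · 0.087891 = 0.029297, 1/3 · 0.074074 = 0.024691; with total 0.095655.
By Bayes' rule, P(bowl C | data) = (0.024691) / (0.095655) = 0.25813.

0.258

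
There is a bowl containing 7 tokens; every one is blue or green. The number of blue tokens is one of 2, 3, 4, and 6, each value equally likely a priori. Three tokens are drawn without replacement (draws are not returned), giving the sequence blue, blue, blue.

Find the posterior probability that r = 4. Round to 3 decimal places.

The likelihood of the observed sequence under each hypothesis: P(data | r = 2) = (2/7)(1/6)(0/5) = 0; P(data | r = 3) = (3/7)(2/6)(1/5) = 1/35; P(data | r = 4) = (4/7)(3/6)(2/5) = 4/35; P(data | r = 6) = (6/7)(5/6)(4/5) = 4/7.
Weighting by the prior gives 1/4 · 0 = 0, 1/4 · 1/35 = 1/140, 1/4 · 4/35 = 1/35, 1/4 · 4/7 = 1/7; these sum to 5/28.
By Bayes' rule, P(r = 4 | data) = (1/35) / (5/28) = 4/25.

0.160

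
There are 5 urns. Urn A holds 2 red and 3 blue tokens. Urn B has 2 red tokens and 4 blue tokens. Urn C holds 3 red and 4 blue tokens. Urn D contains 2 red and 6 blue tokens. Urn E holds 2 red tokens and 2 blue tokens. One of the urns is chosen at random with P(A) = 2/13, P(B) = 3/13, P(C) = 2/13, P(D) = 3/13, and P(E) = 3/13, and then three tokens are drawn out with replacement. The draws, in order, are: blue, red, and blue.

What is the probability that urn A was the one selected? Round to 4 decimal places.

0.1592

Compute the likelihood of the observed sequence for each case: P(data | urn A) = (3/5)(2/5)(3/5) = 0.144; P(data | urn B) = (4/6)(2/6)(4/6) = 0.14815; P(data | urn C) = (4/7)(3/7)(4/7) = 0.13994; P(data | urn D) = (6/8)(2/8)(6/8) = 0.14062; P(data | urn E) = (2/4)(2/4)(2/4) = 0.125.
Weighting by the prior gives 2/13 · 0.144 = 0.022154, 3/13 · 0.14815 = 0.034188, 2/13 · 0.13994 = 0.021529, 3/13 · 0.14062 = 0.032452, 3/13 · 0.125 = 0.028846; summing to 0.13917.
Therefore the posterior P(urn A | data) = (0.022154) / (0.13917) = 0.15919.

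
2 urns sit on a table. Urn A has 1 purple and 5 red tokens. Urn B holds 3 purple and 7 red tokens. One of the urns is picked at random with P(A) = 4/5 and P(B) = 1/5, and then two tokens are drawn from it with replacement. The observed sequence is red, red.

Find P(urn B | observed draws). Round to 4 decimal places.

0.1499

For each hypothesis, P(data | H) works out to: P(data | urn A) = (5/6)(5/6) = 0.69444; P(data | urn B) = (7/10)(7/10) = 0.49.
Weighting by the prior gives 4/5 · 0.69444 = 0.55556, 1/5 · 0.49 = 0.098; summing to 0.65356.
Therefore the posterior P(urn B | data) = (0.098) / (0.65356) = 0.14995.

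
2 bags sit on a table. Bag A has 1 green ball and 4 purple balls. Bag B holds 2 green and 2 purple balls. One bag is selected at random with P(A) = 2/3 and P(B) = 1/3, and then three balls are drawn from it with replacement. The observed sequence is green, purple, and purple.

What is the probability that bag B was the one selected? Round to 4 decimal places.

0.3281

For each hypothesis, P(data | H) works out to: P(data | bag A) = (1/5)(4/5)(4/5) = 16/125; P(data | bag B) = (2/4)(2/4)(2/4) = 1/8.
Weighting by the prior gives 2/3 · 16/125 = 32/375, 1/3 · 1/8 = 1/24; summing to 127/1000.
By Bayes' rule, P(bag B | data) = (1/24) / (127/1000) = 125/381.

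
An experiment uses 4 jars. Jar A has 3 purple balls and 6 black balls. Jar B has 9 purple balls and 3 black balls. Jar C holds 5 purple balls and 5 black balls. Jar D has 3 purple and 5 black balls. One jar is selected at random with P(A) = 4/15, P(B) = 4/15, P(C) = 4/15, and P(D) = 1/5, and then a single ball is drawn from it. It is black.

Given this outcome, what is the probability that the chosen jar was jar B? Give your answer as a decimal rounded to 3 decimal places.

Under each hypothesis, the probability of this draw is: P(data | jar A) = (6/9) = 2/3; P(data | jar B) = (3/12) = 1/4; P(data | jar C) = (5/10) = 1/2; P(data | jar D) = (5/8) = 5/8.
Multiplying each by its prior: 4/15 · 2/3 = 8/45, 4/15 · 1/4 = 1/15, 4/15 · 1/2 = 2/15, 1/5 · 5/8 = 1/8; these sum to 181/360.
Hence P(jar B | data) = (1/15) / (181/360) = 24/181.

0.133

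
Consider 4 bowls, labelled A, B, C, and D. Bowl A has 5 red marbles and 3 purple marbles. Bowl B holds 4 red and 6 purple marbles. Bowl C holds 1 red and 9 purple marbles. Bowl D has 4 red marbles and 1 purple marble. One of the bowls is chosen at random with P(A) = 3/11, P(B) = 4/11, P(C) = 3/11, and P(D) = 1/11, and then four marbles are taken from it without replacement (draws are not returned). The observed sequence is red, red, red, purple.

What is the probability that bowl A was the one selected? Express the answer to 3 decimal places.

0.506

Under each hypothesis, the probability of the observed sequence is: P(data | bowl A) = (5/8)(4/7)(3/6)(3/5) = 0.10714; P(data | bowl B) = (4/10)(3/9)(2/8)(6/7) = 0.028571; P(data | bowl C) = (1/10)(0/9) = 0; P(data | bowl D) = (4/5)(3/4)(2/3)(1/2) = 0.2.
Weighting by the prior gives 3/11 · 0.10714 = 0.029221, 4/11 · 0.028571 = 0.01039, 3/11 · 0 = 0, 1/11 · 0.2 = 0.018182; with total 0.057792.
Therefore the posterior P(bowl A | data) = (0.029221) / (0.057792) = 0.50562.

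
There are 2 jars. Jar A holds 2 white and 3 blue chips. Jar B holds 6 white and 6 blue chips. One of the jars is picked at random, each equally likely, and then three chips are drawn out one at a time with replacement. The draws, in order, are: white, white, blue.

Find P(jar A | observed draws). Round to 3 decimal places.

0.434

The likelihood of the observed sequence under each hypothesis: P(data | jar A) = (2/5)(2/5)(3/5) = 0.096; P(data | jar B) = (6/12)(6/12)(6/12) = 0.125.
Weighting by the prior gives 1/2 · 0.096 = 0.048, 1/2 · 0.125 = 0.0625; with total 0.1105.
Therefore the posterior P(jar A | data) = (0.048) / (0.1105) = 0.43439.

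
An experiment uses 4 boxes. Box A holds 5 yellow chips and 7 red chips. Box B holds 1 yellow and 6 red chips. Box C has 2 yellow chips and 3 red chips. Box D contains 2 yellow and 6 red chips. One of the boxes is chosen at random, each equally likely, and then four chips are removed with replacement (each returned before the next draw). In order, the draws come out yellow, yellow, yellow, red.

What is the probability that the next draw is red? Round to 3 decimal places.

For each hypothesis, P(data | H) works out to: P(data | box A) = (5/12)(5/12)(5/12)(7/12) = 0.042197; P(data | box B) = (1/7)(1/7)(1/7)(6/7) = 0.002499; P(data | box C) = (2/5)(2/5)(2/5)(3/5) = 0.0384; P(data | box D) = (2/8)(2/8)(2/8)(6/8) = 0.011719.
Multiplying each by its prior: 1/4 · 0.042197 = 0.010549, 1/4 · 0.002499 = 0.00062474, 1/4 · 0.0384 = 0.0096, 1/4 · 0.011719 = 0.0029297; with total 0.023704.
Normalising, the posterior is P(box A | data) = 0.44505, P(box B | data) = 0.026356, P(box C | data) = 0.405, P(box D | data) = 0.1236.
The predictive probability is P(red next | data) = (7/12)(0.44505) + (6/7)(0.026356) + (3/5)(0.405) + (3/4)(0.1236) = 0.6179.

0.618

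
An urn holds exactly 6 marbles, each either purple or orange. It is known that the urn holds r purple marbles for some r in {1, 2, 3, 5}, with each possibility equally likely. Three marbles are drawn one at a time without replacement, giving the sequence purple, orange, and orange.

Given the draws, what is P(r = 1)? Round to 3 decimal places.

0.323

Under each hypothesis, the probability of the observed sequence is: P(data | r = 1) = (1/6)(5/5)(4/4) = 1/6; P(data | r = 2) = (2/6)(4/5)(3/4) = 1/5; P(data | r = 3) = (3/6)(3/5)(2/4) = 3/20; P(data | r = 5) = (5/6)(1/5)(0/4) = 0.
Weighting by the prior gives 1/4 · 1/6 = 1/24, 1/4 · 1/5 = 1/20, 1/4 · 3/20 = 3/80, 1/4 · 0 = 0; these sum to 31/240.
So P(r = 1 | data) = (1/24) / (31/240) = 10/31.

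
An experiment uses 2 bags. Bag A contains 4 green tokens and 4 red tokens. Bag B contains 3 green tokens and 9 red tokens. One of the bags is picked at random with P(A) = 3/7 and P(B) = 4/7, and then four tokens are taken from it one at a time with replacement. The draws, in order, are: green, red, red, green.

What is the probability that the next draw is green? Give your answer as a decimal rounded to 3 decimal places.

0.393

The likelihood of the observed sequence under each hypothesis: P(data | bag A) = (4/8)(4/8)(4/8)(4/8) = 1/16; P(data | bag B) = (3/12)(9/12)(9/12)(3/12) = 9/256.
Multiplying each by its prior: 3/7 · 1/16 = 3/112, 4/7 · 9/256 = 9/448; summing to 3/64.
Dividing through by the total gives posterior P(bag A | data) = 4/7, P(bag B | data) = 3/7.
Averaging over the posterior, P(green next | data) = (1/2)(4/7) + (1/4)(3/7) = 11/28.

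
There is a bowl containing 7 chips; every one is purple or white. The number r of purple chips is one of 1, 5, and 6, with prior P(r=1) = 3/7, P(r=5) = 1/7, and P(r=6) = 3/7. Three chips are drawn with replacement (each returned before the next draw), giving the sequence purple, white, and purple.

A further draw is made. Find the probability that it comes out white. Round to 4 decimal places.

Under each hypothesis, the probability of the observed sequence is: P(data | r = 1) = (1/7)(6/7)(1/7) = 0.017493; P(data | r = 5) = (5/7)(2/7)(5/7) = 0.14577; P(data | r = 6) = (6/7)(1/7)(6/7) = 0.10496.
The prior-weighted likelihoods are 3/7 · 0.017493 = 0.0074969, 1/7 · 0.14577 = 0.020825, 3/7 · 0.10496 = 0.044981; summing to 0.073303.
Normalising, the posterior is P(r = 1 | data) = 0.10227, P(r = 5 | data) = 0.28409, P(r = 6 | data) = 0.61364.
Averaging over the posterior, P(white next | data) = (6/7)(0.10227) + (2/7)(0.28409) + (1/7)(0.61364) = 0.25649.

0.2565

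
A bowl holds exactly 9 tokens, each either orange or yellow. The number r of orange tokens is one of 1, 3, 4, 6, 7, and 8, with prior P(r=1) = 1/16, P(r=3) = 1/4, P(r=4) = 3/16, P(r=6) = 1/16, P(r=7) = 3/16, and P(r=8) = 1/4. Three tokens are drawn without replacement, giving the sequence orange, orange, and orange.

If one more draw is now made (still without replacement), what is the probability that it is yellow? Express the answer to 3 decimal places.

0.264

The likelihood of the observed sequence under each hypothesis: P(data | r = 1) = (1/9)(0/8) = 0; P(data | r = 3) = (3/9)(2/8)(1/7) = 0.011905; P(data | r = 4) = (4/9)(3/8)(2/7) = 0.047619; P(data | r = 6) = (6/9)(5/8)(4/7) = 0.2381; P(data | r = 7) = (7/9)(6/8)(5/7) = 0.41667; P(data | r = 8) = (8/9)(7/8)(6/7) = 0.66667.
Weighting by the prior gives 1/16 · 0 = 0, 1/4 · 0.011905 = 0.0029762, 3/16 · 0.047619 = 0.0089286, 1/16 · 0.2381 = 0.014881, 3/16 · 0.41667 = 0.078125, 1/4 · 0.66667 = 0.16667; summing to 0.27158.
Dividing through by the total gives posterior P(r = 1 | data) = 0, P(r = 3 | data) = 0.010959, P(r = 4 | data) = 0.032877, P(r = 6 | data) = 0.054795, P(r = 7 | data) = 0.28767, P(r = 8 | data) = 0.6137.
So P(yellow next | data) = Σ P(yellow next | H) P(H | data) = (1)(0.010959) + (5/6)(0.032877) + (1/2)(0.054795) + (1/3)(0.28767) + (1/6)(0.6137) = 0.26393.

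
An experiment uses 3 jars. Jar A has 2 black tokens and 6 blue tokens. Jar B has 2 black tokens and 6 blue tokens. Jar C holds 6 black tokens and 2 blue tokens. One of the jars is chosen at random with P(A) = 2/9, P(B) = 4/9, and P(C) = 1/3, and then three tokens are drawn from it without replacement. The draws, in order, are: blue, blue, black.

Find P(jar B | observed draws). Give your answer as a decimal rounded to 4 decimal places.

0.6061

Under each hypothesis, the probability of the observed sequence is: P(data | jar A) = (6/8)(5/7)(2/6) = 5/28; P(data | jar B) = (6/8)(5/7)(2/6) = 5/28; P(data | jar C) = (2/8)(1/7)(6/6) = 1/28.
Multiplying each by its prior: 2/9 · 5/28 = 5/126, 4/9 · 5/28 = 5/63, 1/3 · 1/28 = 1/84; summing to 11/84.
Therefore the posterior P(jar B | data) = (5/63) / (11/84) = 20/33.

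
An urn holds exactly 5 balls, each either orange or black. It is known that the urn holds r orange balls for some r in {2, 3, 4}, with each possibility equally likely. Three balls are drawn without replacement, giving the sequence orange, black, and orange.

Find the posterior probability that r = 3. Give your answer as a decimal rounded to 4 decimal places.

Compute the likelihood of the observed sequence for each case: P(data | r = 2) = (2/5)(3/4)(1/3) = 1/10; P(data | r = 3) = (3/5)(2/4)(2/3) = 1/5; P(data | r = 4) = (4/5)(1/4)(3/3) = 1/5.
Weighting by the prior gives 1/3 · 1/10 = 1/30, 1/3 · 1/5 = 1/15, 1/3 · 1/5 = 1/15; with total 1/6.
Therefore the posterior P(r = 3 | data) = (1/15) / (1/6) = 2/5.

0.4000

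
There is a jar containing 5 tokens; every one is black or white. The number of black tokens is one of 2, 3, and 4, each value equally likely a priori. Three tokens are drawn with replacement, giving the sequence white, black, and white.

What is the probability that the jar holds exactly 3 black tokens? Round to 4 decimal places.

For each hypothesis, P(data | H) works out to: P(data | r = 2) = (3/5)(2/5)(3/5) = 18/125; P(data | r = 3) = (2/5)(3/5)(2/5) = 12/125; P(data | r = 4) = (1/5)(4/5)(1/5) = 4/125.
The prior-weighted likelihoods are 1/3 · 18/125 = 6/125, 1/3 · 12/125 = 4/125, 1/3 · 4/125 = 4/375; with total 34/375.
Hence P(r = 3 | data) = (4/125) / (34/375) = 6/17.

0.3529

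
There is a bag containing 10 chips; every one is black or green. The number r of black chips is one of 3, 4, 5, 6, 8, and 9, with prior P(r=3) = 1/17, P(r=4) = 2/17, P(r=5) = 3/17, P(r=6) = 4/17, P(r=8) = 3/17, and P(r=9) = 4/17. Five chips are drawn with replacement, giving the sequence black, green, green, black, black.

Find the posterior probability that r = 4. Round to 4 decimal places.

0.1207

Under each hypothesis, the probability of the observed sequence is: P(data | r = 3) = (3/10)(7/10)(7/10)(3/10)(3/10) = 0.01323; P(data | r = 4) = (4/10)(6/10)(6/10)(4/10)(4/10) = 0.02304; P(data | r = 5) = (5/10)(5/10)(5/10)(5/10)(5/10) = 0.03125; P(data | r = 6) = (6/10)(4/10)(4/10)(6/10)(6/10) = 0.03456; P(data | r = 8) = (8/10)(2/10)(2/10)(8/10)(8/10) = 0.02048; P(data | r = 9) = (9/10)(1/10)(1/10)(9/10)(9/10) = 0.00729.
Multiplying each by its prior: 1/17 · 0.01323 = 0.00077824, 2/17 · 0.02304 = 0.0027106, 3/17 · 0.03125 = 0.0055147, 4/17 · 0.03456 = 0.0081318, 3/17 · 0.02048 = 0.0036141, 4/17 · 0.00729 = 0.0017153; summing to 0.022465.
Hence P(r = 4 | data) = (0.0027106) / (0.022465) = 0.12066.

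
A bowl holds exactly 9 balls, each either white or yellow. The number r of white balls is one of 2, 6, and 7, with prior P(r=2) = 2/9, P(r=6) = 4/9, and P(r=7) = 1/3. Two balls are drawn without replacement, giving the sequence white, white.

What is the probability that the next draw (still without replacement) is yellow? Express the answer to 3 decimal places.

Compute the likelihood of the observed sequence for each case: P(data | r = 2) = (2/9)(1/8) = 1/36; P(data | r = 6) = (6/9)(5/8) = 5/12; P(data | r = 7) = (7/9)(6/8) = 7/12.
Multiplying each by its prior: 2/9 · 1/36 = 1/162, 4/9 · 5/12 = 5/27, 1/3 · 7/12 = 7/36; these sum to 125/324.
The posterior is then P(r = 2 | data) = 2/125, P(r = 6 | data) = 12/25, P(r = 7 | data) = 63/125.
Averaging over the posterior, P(yellow next | data) = (1)(2/125) + (3/7)(12/25) + (2/7)(63/125) = 64/175.

0.366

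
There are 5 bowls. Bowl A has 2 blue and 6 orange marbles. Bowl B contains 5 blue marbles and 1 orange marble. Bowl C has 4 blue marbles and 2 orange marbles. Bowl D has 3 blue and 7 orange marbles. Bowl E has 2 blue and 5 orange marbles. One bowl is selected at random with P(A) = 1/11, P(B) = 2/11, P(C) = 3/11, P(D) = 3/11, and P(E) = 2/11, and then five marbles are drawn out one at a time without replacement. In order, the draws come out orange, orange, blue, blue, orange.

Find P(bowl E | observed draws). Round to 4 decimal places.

Under each hypothesis, the probability of the observed sequence is: P(data | bowl A) = (6/8)(5/7)(2/6)(1/5)(4/4) = 0.035714; P(data | bowl B) = (1/6)(0/5) = 0; P(data | bowl C) = (2/6)(1/5)(4/4)(3/3)(0/2) = 0; P(data | bowl D) = (7/10)(6/9)(3/8)(2/7)(5/6) = 0.041667; P(data | bowl E) = (5/7)(4/6)(2/5)(1/4)(3/3) = 0.047619.
Weighting by the prior gives 1/11 · 0.035714 = 0.0032468, 2/11 · 0 = 0, 3/11 · 0 = 0, 3/11 · 0.041667 = 0.011364, 2/11 · 0.047619 = 0.008658; with total 0.023268.
Therefore the posterior P(bowl E | data) = (0.008658) / (0.023268) = 0.37209.

0.3721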